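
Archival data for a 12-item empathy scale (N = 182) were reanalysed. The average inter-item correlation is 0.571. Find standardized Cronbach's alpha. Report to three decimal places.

Standardized α = k·r̄ / (1 + (k−1)·r̄) = 12 × 0.571 / (1 + 11 × 0.571)
  = 6.8520 / 7.2810 = 0.941

standardized Cronbach's alpha = 0.941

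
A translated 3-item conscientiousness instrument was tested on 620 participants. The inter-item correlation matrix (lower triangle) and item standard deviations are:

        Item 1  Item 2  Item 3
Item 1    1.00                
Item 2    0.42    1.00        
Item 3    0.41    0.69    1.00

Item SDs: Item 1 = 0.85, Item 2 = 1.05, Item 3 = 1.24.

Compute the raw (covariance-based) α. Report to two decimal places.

α = 0.76

Σσ²ᵢ = 0.85² + 1.05² + 1.24² = 3.3626
Covariances σ_ij = r_ij · s_i · s_j:
  σ(Item 1,Item 2) = 0.42 × 0.85 × 1.05 = 0.3749
  σ(Item 1,Item 3) = 0.41 × 0.85 × 1.24 = 0.4321
  σ(Item 2,Item 3) = 0.69 × 1.05 × 1.24 = 0.8984
σ²_T = Σσ²ᵢ + 2·Σσ_ij = 3.3626 + 2 × 1.7054 = 6.7734
α = (3/2)·(1 − 3.3626/6.7734) = 0.76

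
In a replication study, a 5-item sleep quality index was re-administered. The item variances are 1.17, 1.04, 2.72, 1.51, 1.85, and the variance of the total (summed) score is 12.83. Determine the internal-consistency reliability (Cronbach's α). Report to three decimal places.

α = 0.442

Σσ²ᵢ = 1.17 + 1.04 + 2.72 + 1.51 + 1.85 = 8.29
α = (k/(k−1))·(1 − Σσ²ᵢ/σ²_total) = (5/4)·(1 − 8.29/12.83) = 0.442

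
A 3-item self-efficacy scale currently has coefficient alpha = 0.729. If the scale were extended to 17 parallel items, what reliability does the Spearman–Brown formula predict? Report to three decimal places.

predicted reliability = 0.938

Length factor m = 17/3 = 5.6667
α' = m·α / (1 + (m−1)·α)
   = 17/3 × 0.729 / (1 + (17/3 − 1) × 0.729)
   = 4.1310 / 4.4020 = 0.938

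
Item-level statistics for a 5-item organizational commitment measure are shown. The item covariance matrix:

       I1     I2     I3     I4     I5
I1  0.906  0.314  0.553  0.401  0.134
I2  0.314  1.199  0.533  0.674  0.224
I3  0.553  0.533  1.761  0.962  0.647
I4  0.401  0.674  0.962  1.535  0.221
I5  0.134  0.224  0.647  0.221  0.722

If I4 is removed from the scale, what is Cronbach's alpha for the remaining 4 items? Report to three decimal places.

α = 0.682

Remaining items: I1, I2, I3, I5 (k = 4).
ΣVar(i) = 0.906 + 1.199 + 1.761 + 0.722 = 4.588
total variance = 4.588 + 2 × 2.405 = 9.398
α (item deleted) = (4/3)·(1 − 4.588/9.398) = 0.682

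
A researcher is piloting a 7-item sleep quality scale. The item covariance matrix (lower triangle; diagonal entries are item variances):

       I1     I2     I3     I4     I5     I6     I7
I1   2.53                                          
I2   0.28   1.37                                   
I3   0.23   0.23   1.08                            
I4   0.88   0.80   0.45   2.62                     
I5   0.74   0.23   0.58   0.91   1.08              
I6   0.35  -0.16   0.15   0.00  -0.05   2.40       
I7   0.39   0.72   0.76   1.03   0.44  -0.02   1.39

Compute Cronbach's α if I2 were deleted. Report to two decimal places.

Remaining items: I1, I3, I4, I5, I6, I7 (k = 6).
ΣVar(i) = 2.53 + 1.08 + 2.62 + 1.08 + 2.40 + 1.39 = 11.10
total variance = 11.10 + 2 × 6.84 = 24.78
α (item deleted) = (6/5)·(1 − 11.10/24.78) = 0.66

α = 0.66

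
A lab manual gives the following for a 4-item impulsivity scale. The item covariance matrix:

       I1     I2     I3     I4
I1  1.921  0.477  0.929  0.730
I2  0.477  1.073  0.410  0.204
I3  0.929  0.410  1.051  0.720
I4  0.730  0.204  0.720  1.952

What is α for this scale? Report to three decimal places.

ΣVar(i) = 1.921 + 1.073 + 1.051 + 1.952 = 5.997
Σ_{i<j} σ_ij = 3.470
total variance = 5.997 + 2 × 3.470 = 12.937
α = (k/(k−1))·(1 − ΣVar(i)/total variance) = (4/3)·(1 − 5.997/12.937) = 0.715

α = 0.715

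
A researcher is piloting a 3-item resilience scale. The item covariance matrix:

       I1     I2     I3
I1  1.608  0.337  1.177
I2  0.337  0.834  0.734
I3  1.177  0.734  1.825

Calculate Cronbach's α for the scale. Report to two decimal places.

sum of item variances = 1.608 + 0.834 + 1.825 = 4.267
Sum of the distinct covariances = 2.248
total variance = 4.267 + 2 × 2.248 = 8.763
α = (k/(k−1))·(1 − sum of item variances/total variance) = (3/2)·(1 − 4.267/8.763) = 0.77

Cronbach's α = 0.77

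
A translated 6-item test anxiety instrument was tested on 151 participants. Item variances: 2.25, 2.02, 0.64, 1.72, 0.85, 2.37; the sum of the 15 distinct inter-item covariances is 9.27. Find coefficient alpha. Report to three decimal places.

coefficient alpha = 0.784

ΣVar(i) = 2.25 + 2.02 + 0.64 + 1.72 + 0.85 + 2.37 = 9.85
Sum of distinct covariances = 9.27
total variance = ΣVar(i) + 2·Σcov = 9.85 + 2 × 9.27 = 28.39
α = (6/5)·(1 − 9.85/28.39) = 0.784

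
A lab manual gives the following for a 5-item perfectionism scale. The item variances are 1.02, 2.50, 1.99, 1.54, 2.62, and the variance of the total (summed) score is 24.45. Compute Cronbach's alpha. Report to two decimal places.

ΣVar(i) = 1.02 + 2.50 + 1.99 + 1.54 + 2.62 = 9.67
α = (k/(k−1))·(1 − ΣVar(i)/total variance) = (5/4)·(1 − 9.67/24.45) = 0.76

Cronbach's alpha = 0.76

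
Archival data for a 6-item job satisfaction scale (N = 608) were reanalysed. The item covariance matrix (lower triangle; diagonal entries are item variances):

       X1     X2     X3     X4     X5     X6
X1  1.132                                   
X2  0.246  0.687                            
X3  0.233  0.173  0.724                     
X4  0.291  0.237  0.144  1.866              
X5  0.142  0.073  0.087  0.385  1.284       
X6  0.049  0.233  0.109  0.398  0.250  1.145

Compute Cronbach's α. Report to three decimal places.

α = 0.566

Σσ²ᵢ = 1.132 + 0.687 + 0.724 + 1.866 + 1.284 + 1.145 = 6.838
Sum of the distinct covariances = 3.050
σ²_T = 6.838 + 2 × 3.050 = 12.938
α = (k/(k−1))·(1 − Σσ²ᵢ/σ²_T) = (6/5)·(1 − 6.838/12.938) = 0.566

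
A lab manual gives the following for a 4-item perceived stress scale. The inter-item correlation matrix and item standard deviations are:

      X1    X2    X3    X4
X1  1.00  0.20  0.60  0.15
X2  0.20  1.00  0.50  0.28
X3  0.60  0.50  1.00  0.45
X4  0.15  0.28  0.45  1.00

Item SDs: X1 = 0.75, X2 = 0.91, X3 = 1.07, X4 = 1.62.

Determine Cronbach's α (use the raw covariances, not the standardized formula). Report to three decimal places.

Σσ²ᵢ = 0.75² + 0.91² + 1.07² + 1.62² = 5.1599
Covariances σ_ij = r_ij · s_i · s_j:
  σ(X1,X2) = 0.20 × 0.75 × 0.91 = 0.1365
  σ(X1,X3) = 0.60 × 0.75 × 1.07 = 0.4815
  σ(X1,X4) = 0.15 × 0.75 × 1.62 = 0.1822
  σ(X2,X3) = 0.50 × 0.91 × 1.07 = 0.4869
  σ(X2,X4) = 0.28 × 0.91 × 1.62 = 0.4128
  σ(X3,X4) = 0.45 × 1.07 × 1.62 = 0.7800
σ²_T = Σσ²ᵢ + 2·Σσ_ij = 5.1599 + 2 × 2.4799 = 10.1197
α = (4/3)·(1 − 5.1599/10.1197) = 0.653

α = 0.653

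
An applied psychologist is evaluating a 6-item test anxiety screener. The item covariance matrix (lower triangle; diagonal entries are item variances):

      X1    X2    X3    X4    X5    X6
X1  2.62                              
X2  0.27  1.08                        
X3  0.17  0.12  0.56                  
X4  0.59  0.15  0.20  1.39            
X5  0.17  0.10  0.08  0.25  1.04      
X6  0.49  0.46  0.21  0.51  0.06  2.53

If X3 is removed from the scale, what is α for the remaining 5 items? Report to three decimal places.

α = 0.517

Remaining items: X1, X2, X4, X5, X6 (k = 5).
sum of item variances = 2.62 + 1.08 + 1.39 + 1.04 + 2.53 = 8.66
total variance = 8.66 + 2 × 3.05 = 14.76
α (item deleted) = (5/4)·(1 − 8.66/14.76) = 0.517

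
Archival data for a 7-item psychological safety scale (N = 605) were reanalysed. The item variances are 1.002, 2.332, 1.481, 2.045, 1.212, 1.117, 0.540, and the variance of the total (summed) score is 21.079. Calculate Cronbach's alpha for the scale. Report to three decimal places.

sum of item variances = 1.002 + 2.332 + 1.481 + 2.045 + 1.212 + 1.117 + 0.540 = 9.729
α = (k/(k−1))·(1 − sum of item variances/Var(T)) = (7/6)·(1 − 9.729/21.079) = 0.628

α = 0.628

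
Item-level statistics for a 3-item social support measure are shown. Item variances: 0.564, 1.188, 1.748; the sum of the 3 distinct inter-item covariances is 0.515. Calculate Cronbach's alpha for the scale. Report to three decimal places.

α = 0.341

Σσᵢ² = 0.564 + 1.188 + 1.748 = 3.500
Sum of distinct covariances = 0.515
σ²_T = Σσᵢ² + 2·Σcov = 3.500 + 2 × 0.515 = 4.530
α = (3/2)·(1 − 3.500/4.530) = 0.341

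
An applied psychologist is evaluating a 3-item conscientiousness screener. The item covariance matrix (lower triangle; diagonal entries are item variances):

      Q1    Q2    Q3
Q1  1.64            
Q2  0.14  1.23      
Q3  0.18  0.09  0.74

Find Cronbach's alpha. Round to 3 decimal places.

Cronbach's alpha = 0.278

Σσᵢ² = 1.64 + 1.23 + 0.74 = 3.61
Sum of the distinct covariances = 0.41
σ²_total = 3.61 + 2 × 0.41 = 4.43
α = (k/(k−1))·(1 − Σσᵢ²/σ²_total) = (3/2)·(1 − 3.61/4.43) = 0.278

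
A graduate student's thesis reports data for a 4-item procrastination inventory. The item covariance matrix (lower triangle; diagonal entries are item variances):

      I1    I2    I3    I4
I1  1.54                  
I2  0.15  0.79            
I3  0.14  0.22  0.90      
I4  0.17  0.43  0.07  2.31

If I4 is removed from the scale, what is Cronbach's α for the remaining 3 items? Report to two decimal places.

Remaining items: I1, I2, I3 (k = 3).
ΣVar(i) = 1.54 + 0.79 + 0.90 = 3.23
σ²_T = 3.23 + 2 × 0.51 = 4.25
α (item deleted) = (3/2)·(1 − 3.23/4.25) = 0.36

Cronbach's α = 0.36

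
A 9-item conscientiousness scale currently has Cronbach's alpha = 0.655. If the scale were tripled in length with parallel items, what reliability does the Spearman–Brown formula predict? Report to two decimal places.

Length factor m = 3
α' = m·α / (1 + (m−1)·α)
   = 3 × 0.655 / (1 + (3 − 1) × 0.655)
   = 1.9650 / 2.3100 = 0.85

predicted reliability = 0.85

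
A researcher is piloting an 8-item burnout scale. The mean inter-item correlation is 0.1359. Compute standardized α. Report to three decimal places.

Standardized α = k·r̄ / (1 + (k−1)·r̄) = 8 × 0.1359 / (1 + 7 × 0.1359)
  = 1.0872 / 1.9513 = 0.557

α = 0.557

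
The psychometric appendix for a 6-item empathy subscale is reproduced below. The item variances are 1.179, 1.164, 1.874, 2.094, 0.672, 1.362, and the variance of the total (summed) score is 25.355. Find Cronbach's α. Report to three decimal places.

α = 0.805

Σσ²ᵢ = 1.179 + 1.164 + 1.874 + 2.094 + 0.672 + 1.362 = 8.345
α = (k/(k−1))·(1 − Σσ²ᵢ/σ²_T) = (6/5)·(1 − 8.345/25.355) = 0.805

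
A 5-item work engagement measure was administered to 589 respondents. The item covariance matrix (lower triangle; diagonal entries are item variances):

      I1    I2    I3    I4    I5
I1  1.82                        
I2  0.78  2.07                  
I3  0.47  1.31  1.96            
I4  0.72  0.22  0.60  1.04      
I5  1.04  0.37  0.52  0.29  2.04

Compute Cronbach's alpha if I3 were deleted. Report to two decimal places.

Remaining items: I1, I2, I4, I5 (k = 4).
ΣVar(i) = 1.82 + 2.07 + 1.04 + 2.04 = 6.97
Var(T) = 6.97 + 2 × 3.42 = 13.81
α (item deleted) = (4/3)·(1 − 6.97/13.81) = 0.66

Cronbach's alpha = 0.66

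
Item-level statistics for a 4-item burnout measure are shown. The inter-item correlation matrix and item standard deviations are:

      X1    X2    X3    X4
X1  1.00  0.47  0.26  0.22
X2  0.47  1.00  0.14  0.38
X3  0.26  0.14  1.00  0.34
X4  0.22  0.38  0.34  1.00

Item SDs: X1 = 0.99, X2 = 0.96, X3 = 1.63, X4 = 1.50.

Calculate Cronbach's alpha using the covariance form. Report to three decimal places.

Σσ²ᵢ = 0.99² + 0.96² + 1.63² + 1.50² = 6.8086
Covariances σ_ij = r_ij · s_i · s_j:
  σ(X1,X2) = 0.47 × 0.99 × 0.96 = 0.4467
  σ(X1,X3) = 0.26 × 0.99 × 1.63 = 0.4196
  σ(X1,X4) = 0.22 × 0.99 × 1.50 = 0.3267
  σ(X2,X3) = 0.14 × 0.96 × 1.63 = 0.2191
  σ(X2,X4) = 0.38 × 0.96 × 1.50 = 0.5472
  σ(X3,X4) = 0.34 × 1.63 × 1.50 = 0.8313
σ²_T = Σσ²ᵢ + 2·Σσ_ij = 6.8086 + 2 × 2.7906 = 12.3898
α = (4/3)·(1 − 6.8086/12.3898) = 0.601

α = 0.601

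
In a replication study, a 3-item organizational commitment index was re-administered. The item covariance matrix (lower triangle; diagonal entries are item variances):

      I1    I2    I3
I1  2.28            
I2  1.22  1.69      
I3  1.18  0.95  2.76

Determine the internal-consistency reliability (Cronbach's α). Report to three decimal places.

Σσᵢ² = 2.28 + 1.69 + 2.76 = 6.73
Sum of off-diagonal covariances = 3.35
σ²_T = 6.73 + 2 × 3.35 = 13.43
α = (k/(k−1))·(1 − Σσᵢ²/σ²_T) = (3/2)·(1 − 6.73/13.43) = 0.748

Cronbach's α = 0.748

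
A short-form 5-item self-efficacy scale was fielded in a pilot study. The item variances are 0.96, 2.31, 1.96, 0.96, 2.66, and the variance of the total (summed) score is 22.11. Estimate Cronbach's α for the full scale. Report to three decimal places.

α = 0.750

ΣVar(i) = 0.96 + 2.31 + 1.96 + 0.96 + 2.66 = 8.85
α = (k/(k−1))·(1 − ΣVar(i)/Var(T)) = (5/4)·(1 − 8.85/22.11) = 0.750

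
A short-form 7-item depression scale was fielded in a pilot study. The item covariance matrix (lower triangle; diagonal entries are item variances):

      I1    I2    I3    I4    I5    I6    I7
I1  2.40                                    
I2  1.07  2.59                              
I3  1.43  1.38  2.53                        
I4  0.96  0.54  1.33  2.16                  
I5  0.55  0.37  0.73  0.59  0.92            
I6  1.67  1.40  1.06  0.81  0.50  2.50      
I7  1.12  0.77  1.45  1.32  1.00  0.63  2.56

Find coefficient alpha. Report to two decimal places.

α = 0.85

ΣVar(i) = 2.40 + 2.59 + 2.53 + 2.16 + 0.92 + 2.50 + 2.56 = 15.66
Sum of the distinct covariances = 20.68
Var(T) = 15.66 + 2 × 20.68 = 57.02
α = (k/(k−1))·(1 − ΣVar(i)/Var(T)) = (7/6)·(1 − 15.66/57.02) = 0.85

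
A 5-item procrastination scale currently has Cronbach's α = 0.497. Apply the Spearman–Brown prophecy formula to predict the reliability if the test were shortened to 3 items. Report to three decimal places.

Length factor m = 3/5 = 0.6000
α' = m·α / (1 − (1−m)·α)
   = 3/5 × 0.497 / (1 − (1 − 3/5) × 0.497)
   = 0.2982 / 0.8012 = 0.372

predicted reliability = 0.372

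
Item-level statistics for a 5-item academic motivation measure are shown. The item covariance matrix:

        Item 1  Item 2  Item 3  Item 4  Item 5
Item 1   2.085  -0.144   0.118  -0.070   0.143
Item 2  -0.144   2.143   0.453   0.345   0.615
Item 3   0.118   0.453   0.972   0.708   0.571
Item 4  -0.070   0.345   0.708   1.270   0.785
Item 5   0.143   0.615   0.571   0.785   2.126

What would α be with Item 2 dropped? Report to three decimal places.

α = 0.549

Remaining items: Item 1, Item 3, Item 4, Item 5 (k = 4).
Σσᵢ² = 2.085 + 0.972 + 1.270 + 2.126 = 6.453
σ²_T = 6.453 + 2 × 2.255 = 10.963
α (item deleted) = (4/3)·(1 − 6.453/10.963) = 0.549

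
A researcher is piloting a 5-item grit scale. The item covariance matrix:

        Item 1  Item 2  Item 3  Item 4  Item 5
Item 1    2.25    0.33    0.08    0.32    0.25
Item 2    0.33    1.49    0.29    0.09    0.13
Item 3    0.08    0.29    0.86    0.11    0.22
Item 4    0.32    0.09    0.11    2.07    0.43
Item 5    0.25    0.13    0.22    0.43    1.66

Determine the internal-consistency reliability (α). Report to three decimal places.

α = 0.438

Σσ²ᵢ = 2.25 + 1.49 + 0.86 + 2.07 + 1.66 = 8.33
Σ_{i<j} σ_ij = 2.25
σ²_T = 8.33 + 2 × 2.25 = 12.83
α = (k/(k−1))·(1 − Σσ²ᵢ/σ²_T) = (5/4)·(1 − 8.33/12.83) = 0.438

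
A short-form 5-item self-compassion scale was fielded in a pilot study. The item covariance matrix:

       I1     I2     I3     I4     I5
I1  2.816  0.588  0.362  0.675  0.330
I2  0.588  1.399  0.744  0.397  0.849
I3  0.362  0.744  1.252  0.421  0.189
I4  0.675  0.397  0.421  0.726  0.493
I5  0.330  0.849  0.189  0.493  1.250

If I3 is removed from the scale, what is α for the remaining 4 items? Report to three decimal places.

Remaining items: I1, I2, I4, I5 (k = 4).
sum of item variances = 2.816 + 1.399 + 0.726 + 1.250 = 6.191
σ²_total = 6.191 + 2 × 3.332 = 12.855
α (item deleted) = (4/3)·(1 − 6.191/12.855) = 0.691

α = 0.691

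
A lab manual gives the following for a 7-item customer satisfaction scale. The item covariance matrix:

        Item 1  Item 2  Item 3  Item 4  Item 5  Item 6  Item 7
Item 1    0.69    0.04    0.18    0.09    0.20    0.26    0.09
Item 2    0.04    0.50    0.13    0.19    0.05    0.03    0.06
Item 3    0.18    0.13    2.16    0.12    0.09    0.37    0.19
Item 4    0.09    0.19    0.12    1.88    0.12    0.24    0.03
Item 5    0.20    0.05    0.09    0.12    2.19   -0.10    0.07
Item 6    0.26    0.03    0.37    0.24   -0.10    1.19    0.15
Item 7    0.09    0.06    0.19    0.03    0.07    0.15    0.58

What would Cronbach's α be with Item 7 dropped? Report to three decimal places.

Cronbach's α = 0.382

Remaining items: Item 1, Item 2, Item 3, Item 4, Item 5, Item 6 (k = 6).
ΣVar(i) = 0.69 + 0.50 + 2.16 + 1.88 + 2.19 + 1.19 = 8.61
total variance = 8.61 + 2 × 2.01 = 12.63
α (item deleted) = (6/5)·(1 − 8.61/12.63) = 0.382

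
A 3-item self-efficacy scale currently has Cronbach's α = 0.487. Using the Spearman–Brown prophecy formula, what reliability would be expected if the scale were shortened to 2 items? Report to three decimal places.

predicted reliability = 0.388

Length factor m = 2/3 = 0.6667
α' = m·α / (1 − (1−m)·α)
   = 2/3 × 0.487 / (1 − (1 − 2/3) × 0.487)
   = 0.3247 / 0.8377 = 0.388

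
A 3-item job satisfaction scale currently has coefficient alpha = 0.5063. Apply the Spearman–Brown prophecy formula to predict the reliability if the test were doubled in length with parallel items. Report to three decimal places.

Length factor m = 2
α' = m·α / (1 + (m−1)·α)
   = 2 × 0.5063 / (1 + (2 − 1) × 0.5063)
   = 1.0126 / 1.5063 = 0.672

predicted reliability = 0.672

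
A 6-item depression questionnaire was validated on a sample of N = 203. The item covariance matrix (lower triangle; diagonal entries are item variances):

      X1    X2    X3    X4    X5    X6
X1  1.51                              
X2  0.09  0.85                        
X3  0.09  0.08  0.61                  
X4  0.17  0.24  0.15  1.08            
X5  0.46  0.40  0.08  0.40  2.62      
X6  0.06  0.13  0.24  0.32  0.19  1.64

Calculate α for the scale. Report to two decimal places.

sum of item variances = 1.51 + 0.85 + 0.61 + 1.08 + 2.62 + 1.64 = 8.31
Sum of the distinct covariances = 3.10
total variance = 8.31 + 2 × 3.10 = 14.51
α = (k/(k−1))·(1 − sum of item variances/total variance) = (6/5)·(1 − 8.31/14.51) = 0.51

α = 0.51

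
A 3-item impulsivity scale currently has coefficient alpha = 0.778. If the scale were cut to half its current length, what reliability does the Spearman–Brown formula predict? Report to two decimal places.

Length factor m = 1/2
α' = m·α / (1 − (1−m)·α)
   = 1/2 × 0.778 / (1 − (1 − 1/2) × 0.778)
   = 0.3890 / 0.6110 = 0.64

predicted reliability = 0.64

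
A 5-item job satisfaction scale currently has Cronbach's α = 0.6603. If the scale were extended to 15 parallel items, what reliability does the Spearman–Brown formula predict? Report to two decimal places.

predicted reliability = 0.85

Length factor m = 15/5 = 3.0000
α' = m·α / (1 + (m−1)·α)
   = 15/5 × 0.6603 / (1 + (15/5 − 1) × 0.6603)
   = 1.9809 / 2.3206 = 0.85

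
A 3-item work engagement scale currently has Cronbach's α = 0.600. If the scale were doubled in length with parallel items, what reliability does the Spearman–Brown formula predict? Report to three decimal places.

predicted reliability = 0.750

Length factor m = 2
α' = m·α / (1 + (m−1)·α)
   = 2 × 0.600 / (1 + (2 − 1) × 0.600)
   = 1.2000 / 1.6000 = 0.750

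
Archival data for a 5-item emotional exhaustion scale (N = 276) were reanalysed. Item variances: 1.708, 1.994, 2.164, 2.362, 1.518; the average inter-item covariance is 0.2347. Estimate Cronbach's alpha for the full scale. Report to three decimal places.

α = 0.406

Σσ²ᵢ = 1.708 + 1.994 + 2.164 + 2.362 + 1.518 = 9.746
Sum of the 10 distinct covariances = 10 × 0.2347 = 2.3470
σ²_T = Σσ²ᵢ + 2·Σcov = 9.746 + 2 × 2.3470 = 14.4400
α = (5/4)·(1 − 9.746/14.4400) = 0.406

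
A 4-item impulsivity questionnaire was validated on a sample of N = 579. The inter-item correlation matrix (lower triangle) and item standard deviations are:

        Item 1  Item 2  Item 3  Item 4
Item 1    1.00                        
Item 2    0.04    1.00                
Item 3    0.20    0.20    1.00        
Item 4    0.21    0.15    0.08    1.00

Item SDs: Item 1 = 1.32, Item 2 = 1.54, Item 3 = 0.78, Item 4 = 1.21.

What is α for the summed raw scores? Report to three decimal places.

α = 0.377

Σσ²ᵢ = 1.32² + 1.54² + 0.78² + 1.21² = 6.1865
Covariances σ_ij = r_ij · s_i · s_j:
  σ(Item 1,Item 2) = 0.04 × 1.32 × 1.54 = 0.0813
  σ(Item 1,Item 3) = 0.20 × 1.32 × 0.78 = 0.2059
  σ(Item 1,Item 4) = 0.21 × 1.32 × 1.21 = 0.3354
  σ(Item 2,Item 3) = 0.20 × 1.54 × 0.78 = 0.2402
  σ(Item 2,Item 4) = 0.15 × 1.54 × 1.21 = 0.2795
  σ(Item 3,Item 4) = 0.08 × 0.78 × 1.21 = 0.0755
σ²_T = Σσ²ᵢ + 2·Σσ_ij = 6.1865 + 2 × 1.2178 = 8.6221
α = (4/3)·(1 − 6.1865/8.6221) = 0.377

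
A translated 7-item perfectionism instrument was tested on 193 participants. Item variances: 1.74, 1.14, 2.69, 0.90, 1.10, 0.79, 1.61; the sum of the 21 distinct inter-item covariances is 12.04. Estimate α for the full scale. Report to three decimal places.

Σσᵢ² = 1.74 + 1.14 + 2.69 + 0.90 + 1.10 + 0.79 + 1.61 = 9.97
Sum of distinct covariances = 12.04
σ²_total = Σσᵢ² + 2·Σcov = 9.97 + 2 × 12.04 = 34.05
α = (7/6)·(1 − 9.97/34.05) = 0.825

α = 0.825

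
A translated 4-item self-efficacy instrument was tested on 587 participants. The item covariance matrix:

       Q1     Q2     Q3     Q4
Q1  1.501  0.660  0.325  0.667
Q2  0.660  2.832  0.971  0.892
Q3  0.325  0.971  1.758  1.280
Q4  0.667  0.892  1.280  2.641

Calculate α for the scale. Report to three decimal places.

α = 0.698

sum of item variances = 1.501 + 2.832 + 1.758 + 2.641 = 8.732
Sum of off-diagonal covariances = 4.795
σ²_T = 8.732 + 2 × 4.795 = 18.322
α = (k/(k−1))·(1 − sum of item variances/σ²_T) = (4/3)·(1 − 8.732/18.322) = 0.698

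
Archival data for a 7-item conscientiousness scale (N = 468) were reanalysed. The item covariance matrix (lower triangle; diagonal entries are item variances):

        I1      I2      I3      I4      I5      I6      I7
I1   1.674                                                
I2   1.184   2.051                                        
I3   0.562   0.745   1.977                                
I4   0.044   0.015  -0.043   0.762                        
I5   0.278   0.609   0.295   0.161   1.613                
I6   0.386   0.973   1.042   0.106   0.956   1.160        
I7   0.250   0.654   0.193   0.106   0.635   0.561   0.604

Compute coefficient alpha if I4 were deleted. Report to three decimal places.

α = 0.807

Remaining items: I1, I2, I3, I5, I6, I7 (k = 6).
ΣVar(i) = 1.674 + 2.051 + 1.977 + 1.613 + 1.160 + 0.604 = 9.079
σ²_total = 9.079 + 2 × 9.323 = 27.725
α (item deleted) = (6/5)·(1 − 9.079/27.725) = 0.807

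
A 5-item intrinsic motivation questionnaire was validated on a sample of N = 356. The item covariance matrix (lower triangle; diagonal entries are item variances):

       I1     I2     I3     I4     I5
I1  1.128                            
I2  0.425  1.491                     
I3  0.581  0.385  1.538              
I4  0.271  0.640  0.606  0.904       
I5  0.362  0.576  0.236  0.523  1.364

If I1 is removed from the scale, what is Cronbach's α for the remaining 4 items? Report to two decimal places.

Remaining items: I2, I3, I4, I5 (k = 4).
ΣVar(i) = 1.491 + 1.538 + 0.904 + 1.364 = 5.297
σ²_total = 5.297 + 2 × 2.966 = 11.229
α (item deleted) = (4/3)·(1 − 5.297/11.229) = 0.70

α = 0.70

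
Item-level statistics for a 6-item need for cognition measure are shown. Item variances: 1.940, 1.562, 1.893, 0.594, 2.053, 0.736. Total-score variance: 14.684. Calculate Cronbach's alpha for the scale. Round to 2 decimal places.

Cronbach's alpha = 0.48

Σσᵢ² = 1.940 + 1.562 + 1.893 + 0.594 + 2.053 + 0.736 = 8.778
α = (k/(k−1))·(1 − Σσᵢ²/σ²_total) = (6/5)·(1 − 8.778/14.684) = 0.48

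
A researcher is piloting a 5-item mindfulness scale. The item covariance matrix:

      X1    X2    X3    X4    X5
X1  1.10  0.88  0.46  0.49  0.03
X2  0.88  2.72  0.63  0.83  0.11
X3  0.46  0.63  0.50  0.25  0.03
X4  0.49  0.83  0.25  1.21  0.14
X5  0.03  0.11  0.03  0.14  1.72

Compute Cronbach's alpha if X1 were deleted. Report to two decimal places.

Remaining items: X2, X3, X4, X5 (k = 4).
Σσᵢ² = 2.72 + 0.50 + 1.21 + 1.72 = 6.15
σ²_T = 6.15 + 2 × 1.99 = 10.13
α (item deleted) = (4/3)·(1 − 6.15/10.13) = 0.52

Cronbach's alpha = 0.52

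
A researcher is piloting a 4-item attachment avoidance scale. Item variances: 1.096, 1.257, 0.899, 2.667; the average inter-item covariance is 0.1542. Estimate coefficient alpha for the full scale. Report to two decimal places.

α = 0.32

Σσ²ᵢ = 1.096 + 1.257 + 0.899 + 2.667 = 5.919
Sum of the 6 distinct covariances = 6 × 0.1542 = 0.9252
total variance = Σσ²ᵢ + 2·Σcov = 5.919 + 2 × 0.9252 = 7.7694
α = (4/3)·(1 − 5.919/7.7694) = 0.32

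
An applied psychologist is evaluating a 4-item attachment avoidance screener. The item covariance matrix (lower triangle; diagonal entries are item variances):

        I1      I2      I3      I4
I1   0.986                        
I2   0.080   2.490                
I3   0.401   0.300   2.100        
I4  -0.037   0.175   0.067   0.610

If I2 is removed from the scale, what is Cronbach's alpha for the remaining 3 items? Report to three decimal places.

Remaining items: I1, I3, I4 (k = 3).
ΣVar(i) = 0.986 + 2.100 + 0.610 = 3.696
Var(T) = 3.696 + 2 × 0.431 = 4.558
α (item deleted) = (3/2)·(1 − 3.696/4.558) = 0.284

Cronbach's alpha = 0.284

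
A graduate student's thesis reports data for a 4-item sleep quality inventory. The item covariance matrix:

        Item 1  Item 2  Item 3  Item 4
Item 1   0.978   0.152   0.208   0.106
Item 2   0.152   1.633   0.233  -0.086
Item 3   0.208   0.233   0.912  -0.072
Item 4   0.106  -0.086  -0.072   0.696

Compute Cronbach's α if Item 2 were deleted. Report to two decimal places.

α = 0.24

Remaining items: Item 1, Item 3, Item 4 (k = 3).
Σσᵢ² = 0.978 + 0.912 + 0.696 = 2.586
σ²_T = 2.586 + 2 × 0.242 = 3.070
α (item deleted) = (3/2)·(1 − 2.586/3.070) = 0.24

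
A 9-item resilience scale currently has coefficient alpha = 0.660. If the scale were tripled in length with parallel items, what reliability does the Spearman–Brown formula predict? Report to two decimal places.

predicted reliability = 0.85

Length factor m = 3
α' = m·α / (1 + (m−1)·α)
   = 3 × 0.660 / (1 + (3 − 1) × 0.660)
   = 1.9800 / 2.3200 = 0.85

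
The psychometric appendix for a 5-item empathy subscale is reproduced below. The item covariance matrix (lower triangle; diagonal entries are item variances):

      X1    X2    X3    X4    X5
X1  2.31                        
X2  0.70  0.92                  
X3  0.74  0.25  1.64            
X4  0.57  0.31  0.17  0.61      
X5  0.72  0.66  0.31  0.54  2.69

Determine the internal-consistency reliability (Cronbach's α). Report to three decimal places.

Cronbach's α = 0.686

sum of item variances = 2.31 + 0.92 + 1.64 + 0.61 + 2.69 = 8.17
Sum of the distinct covariances = 4.97
σ²_T = 8.17 + 2 × 4.97 = 18.11
α = (k/(k−1))·(1 − sum of item variances/σ²_T) = (5/4)·(1 − 8.17/18.11) = 0.686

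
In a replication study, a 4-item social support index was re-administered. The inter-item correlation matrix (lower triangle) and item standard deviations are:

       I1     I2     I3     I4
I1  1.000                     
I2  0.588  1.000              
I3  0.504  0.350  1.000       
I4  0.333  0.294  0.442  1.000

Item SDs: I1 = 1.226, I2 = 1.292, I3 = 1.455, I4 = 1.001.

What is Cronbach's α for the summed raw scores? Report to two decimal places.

Cronbach's α = 0.74

Σσ²ᵢ = 1.226² + 1.292² + 1.455² + 1.001² = 6.2914
Covariances σ_ij = r_ij · s_i · s_j:
  σ(I1,I2) = 0.588 × 1.226 × 1.292 = 0.9314
  σ(I1,I3) = 0.504 × 1.226 × 1.455 = 0.8991
  σ(I1,I4) = 0.333 × 1.226 × 1.001 = 0.4087
  σ(I2,I3) = 0.350 × 1.292 × 1.455 = 0.6580
  σ(I2,I4) = 0.294 × 1.292 × 1.001 = 0.3802
  σ(I3,I4) = 0.442 × 1.455 × 1.001 = 0.6438
σ²_T = Σσ²ᵢ + 2·Σσ_ij = 6.2914 + 2 × 3.9212 = 14.1338
α = (4/3)·(1 − 6.2914/14.1338) = 0.74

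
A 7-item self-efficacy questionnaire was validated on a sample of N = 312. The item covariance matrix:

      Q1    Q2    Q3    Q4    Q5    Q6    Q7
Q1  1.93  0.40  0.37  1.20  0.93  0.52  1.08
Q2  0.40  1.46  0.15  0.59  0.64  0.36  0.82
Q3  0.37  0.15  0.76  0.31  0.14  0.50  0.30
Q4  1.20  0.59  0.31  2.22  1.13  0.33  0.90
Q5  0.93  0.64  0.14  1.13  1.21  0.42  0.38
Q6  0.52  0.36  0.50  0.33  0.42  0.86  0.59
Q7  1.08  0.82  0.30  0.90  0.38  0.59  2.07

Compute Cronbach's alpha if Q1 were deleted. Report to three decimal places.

Cronbach's alpha = 0.766

Remaining items: Q2, Q3, Q4, Q5, Q6, Q7 (k = 6).
ΣVar(i) = 1.46 + 0.76 + 2.22 + 1.21 + 0.86 + 2.07 = 8.58
σ²_T = 8.58 + 2 × 7.56 = 23.70
α (item deleted) = (6/5)·(1 − 8.58/23.70) = 0.766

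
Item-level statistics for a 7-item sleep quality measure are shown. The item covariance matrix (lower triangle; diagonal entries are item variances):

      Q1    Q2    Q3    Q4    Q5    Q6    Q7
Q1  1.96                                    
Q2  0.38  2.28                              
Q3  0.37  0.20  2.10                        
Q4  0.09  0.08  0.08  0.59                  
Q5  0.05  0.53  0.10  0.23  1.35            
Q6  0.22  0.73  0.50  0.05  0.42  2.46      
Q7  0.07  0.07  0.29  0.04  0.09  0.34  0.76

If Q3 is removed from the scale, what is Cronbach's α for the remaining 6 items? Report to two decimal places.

Remaining items: Q1, Q2, Q4, Q5, Q6, Q7 (k = 6).
Σσᵢ² = 1.96 + 2.28 + 0.59 + 1.35 + 2.46 + 0.76 = 9.40
σ²_total = 9.40 + 2 × 3.39 = 16.18
α (item deleted) = (6/5)·(1 − 9.40/16.18) = 0.50

α = 0.50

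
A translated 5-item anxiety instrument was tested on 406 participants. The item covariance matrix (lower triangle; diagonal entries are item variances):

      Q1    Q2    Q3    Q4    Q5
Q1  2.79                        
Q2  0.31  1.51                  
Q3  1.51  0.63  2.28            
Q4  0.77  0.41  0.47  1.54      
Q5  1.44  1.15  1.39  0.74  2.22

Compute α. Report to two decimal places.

α = 0.79

sum of item variances = 2.79 + 1.51 + 2.28 + 1.54 + 2.22 = 10.34
Sum of off-diagonal covariances = 8.82
σ²_T = 10.34 + 2 × 8.82 = 27.98
α = (k/(k−1))·(1 − sum of item variances/σ²_T) = (5/4)·(1 − 10.34/27.98) = 0.79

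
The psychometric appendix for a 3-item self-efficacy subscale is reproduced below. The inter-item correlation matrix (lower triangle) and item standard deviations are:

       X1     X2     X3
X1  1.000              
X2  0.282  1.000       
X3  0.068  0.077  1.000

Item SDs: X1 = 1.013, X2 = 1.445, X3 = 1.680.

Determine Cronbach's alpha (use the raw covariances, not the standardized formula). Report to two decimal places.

Cronbach's alpha = 0.29

Σσ²ᵢ = 1.013² + 1.445² + 1.680² = 5.9366
Covariances σ_ij = r_ij · s_i · s_j:
  σ(X1,X2) = 0.282 × 1.013 × 1.445 = 0.4128
  σ(X1,X3) = 0.068 × 1.013 × 1.680 = 0.1157
  σ(X2,X3) = 0.077 × 1.445 × 1.680 = 0.1869
σ²_T = Σσ²ᵢ + 2·Σσ_ij = 5.9366 + 2 × 0.7154 = 7.3674
α = (3/2)·(1 − 5.9366/7.3674) = 0.29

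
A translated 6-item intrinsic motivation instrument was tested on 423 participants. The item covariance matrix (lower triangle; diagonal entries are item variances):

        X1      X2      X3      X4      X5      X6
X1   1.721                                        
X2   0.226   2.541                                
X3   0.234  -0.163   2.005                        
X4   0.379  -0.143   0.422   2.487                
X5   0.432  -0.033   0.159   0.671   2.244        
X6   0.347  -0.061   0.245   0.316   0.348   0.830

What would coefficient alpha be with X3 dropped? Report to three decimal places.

Remaining items: X1, X2, X4, X5, X6 (k = 5).
ΣVar(i) = 1.721 + 2.541 + 2.487 + 2.244 + 0.830 = 9.823
total variance = 9.823 + 2 × 2.482 = 14.787
α (item deleted) = (5/4)·(1 − 9.823/14.787) = 0.420

α = 0.420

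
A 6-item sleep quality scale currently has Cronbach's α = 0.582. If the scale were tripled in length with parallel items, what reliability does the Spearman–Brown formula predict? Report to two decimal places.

predicted reliability = 0.81

Length factor m = 3
α' = m·α / (1 + (m−1)·α)
   = 3 × 0.582 / (1 + (3 − 1) × 0.582)
   = 1.7460 / 2.1640 = 0.81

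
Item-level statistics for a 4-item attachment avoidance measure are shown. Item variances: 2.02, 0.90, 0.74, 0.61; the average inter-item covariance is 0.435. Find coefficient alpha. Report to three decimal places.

sum of item variances = 2.02 + 0.90 + 0.74 + 0.61 = 4.27
Sum of the 6 distinct covariances = 6 × 0.435 = 2.610
Var(T) = sum of item variances + 2·Σcov = 4.27 + 2 × 2.610 = 9.490
α = (4/3)·(1 − 4.27/9.490) = 0.733

coefficient alpha = 0.733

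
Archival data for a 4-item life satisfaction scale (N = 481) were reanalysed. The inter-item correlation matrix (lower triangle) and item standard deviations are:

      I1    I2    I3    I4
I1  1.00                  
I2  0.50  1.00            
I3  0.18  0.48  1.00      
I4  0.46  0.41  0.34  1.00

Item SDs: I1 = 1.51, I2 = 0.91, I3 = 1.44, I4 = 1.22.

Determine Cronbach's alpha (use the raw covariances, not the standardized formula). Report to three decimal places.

α = 0.693

Σσ²ᵢ = 1.51² + 0.91² + 1.44² + 1.22² = 6.6702
Covariances σ_ij = r_ij · s_i · s_j:
  σ(I1,I2) = 0.50 × 1.51 × 0.91 = 0.6871
  σ(I1,I3) = 0.18 × 1.51 × 1.44 = 0.3914
  σ(I1,I4) = 0.46 × 1.51 × 1.22 = 0.8474
  σ(I2,I3) = 0.48 × 0.91 × 1.44 = 0.6290
  σ(I2,I4) = 0.41 × 0.91 × 1.22 = 0.4552
  σ(I3,I4) = 0.34 × 1.44 × 1.22 = 0.5973
σ²_T = Σσ²ᵢ + 2·Σσ_ij = 6.6702 + 2 × 3.6074 = 13.8850
α = (4/3)·(1 − 6.6702/13.8850) = 0.693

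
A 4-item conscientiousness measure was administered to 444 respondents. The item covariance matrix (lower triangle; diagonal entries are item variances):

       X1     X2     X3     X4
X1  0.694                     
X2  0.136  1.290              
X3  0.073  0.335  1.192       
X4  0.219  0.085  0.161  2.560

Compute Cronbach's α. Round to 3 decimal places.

ΣVar(i) = 0.694 + 1.290 + 1.192 + 2.560 = 5.736
Sum of the distinct covariances = 1.009
Var(T) = 5.736 + 2 × 1.009 = 7.754
α = (k/(k−1))·(1 − ΣVar(i)/Var(T)) = (4/3)·(1 − 5.736/7.754) = 0.347

α = 0.347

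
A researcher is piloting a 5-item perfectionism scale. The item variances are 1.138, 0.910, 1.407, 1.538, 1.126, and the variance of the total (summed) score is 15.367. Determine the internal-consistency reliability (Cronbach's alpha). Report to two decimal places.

Σσ²ᵢ = 1.138 + 0.910 + 1.407 + 1.538 + 1.126 = 6.119
α = (k/(k−1))·(1 − Σσ²ᵢ/Var(T)) = (5/4)·(1 − 6.119/15.367) = 0.75

Cronbach's alpha = 0.75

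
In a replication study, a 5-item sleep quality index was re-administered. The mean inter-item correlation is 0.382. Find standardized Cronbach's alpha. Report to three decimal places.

Standardized α = k·r̄ / (1 + (k−1)·r̄) = 5 × 0.382 / (1 + 4 × 0.382)
  = 1.9100 / 2.5280 = 0.756

standardized Cronbach's alpha = 0.756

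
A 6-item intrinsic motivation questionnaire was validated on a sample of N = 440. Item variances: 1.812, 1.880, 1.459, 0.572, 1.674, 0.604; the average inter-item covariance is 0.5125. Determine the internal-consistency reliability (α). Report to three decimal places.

Σσ²ᵢ = 1.812 + 1.880 + 1.459 + 0.572 + 1.674 + 0.604 = 8.001
Sum of the 15 distinct covariances = 15 × 0.5125 = 7.6875
total variance = Σσ²ᵢ + 2·Σcov = 8.001 + 2 × 7.6875 = 23.3760
α = (6/5)·(1 − 8.001/23.3760) = 0.789

α = 0.789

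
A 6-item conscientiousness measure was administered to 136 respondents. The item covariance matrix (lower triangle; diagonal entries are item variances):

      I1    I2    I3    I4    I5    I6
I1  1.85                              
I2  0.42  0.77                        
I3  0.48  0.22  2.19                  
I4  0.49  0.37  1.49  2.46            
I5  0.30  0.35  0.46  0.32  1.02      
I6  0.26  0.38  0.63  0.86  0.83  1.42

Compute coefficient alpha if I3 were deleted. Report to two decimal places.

Remaining items: I1, I2, I4, I5, I6 (k = 5).
Σσ²ᵢ = 1.85 + 0.77 + 2.46 + 1.02 + 1.42 = 7.52
total variance = 7.52 + 2 × 4.58 = 16.68
α (item deleted) = (5/4)·(1 − 7.52/16.68) = 0.69

α = 0.69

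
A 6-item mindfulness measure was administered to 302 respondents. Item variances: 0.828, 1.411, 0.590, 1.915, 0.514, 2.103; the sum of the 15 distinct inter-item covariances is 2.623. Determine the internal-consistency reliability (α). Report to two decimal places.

ΣVar(i) = 0.828 + 1.411 + 0.590 + 1.915 + 0.514 + 2.103 = 7.361
Sum of distinct covariances = 2.623
Var(T) = ΣVar(i) + 2·Σcov = 7.361 + 2 × 2.623 = 12.607
α = (6/5)·(1 − 7.361/12.607) = 0.50

α = 0.50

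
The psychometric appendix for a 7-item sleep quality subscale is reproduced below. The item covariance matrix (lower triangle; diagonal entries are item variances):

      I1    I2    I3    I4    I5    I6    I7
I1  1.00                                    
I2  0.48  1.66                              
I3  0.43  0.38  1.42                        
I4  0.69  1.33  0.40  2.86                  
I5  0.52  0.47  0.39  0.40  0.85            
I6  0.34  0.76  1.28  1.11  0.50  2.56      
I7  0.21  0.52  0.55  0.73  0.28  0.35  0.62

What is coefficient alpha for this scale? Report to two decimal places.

sum of item variances = 1.00 + 1.66 + 1.42 + 2.86 + 0.85 + 2.56 + 0.62 = 10.97
Sum of the distinct covariances = 12.12
Var(T) = 10.97 + 2 × 12.12 = 35.21
α = (k/(k−1))·(1 − sum of item variances/Var(T)) = (7/6)·(1 − 10.97/35.21) = 0.80

α = 0.80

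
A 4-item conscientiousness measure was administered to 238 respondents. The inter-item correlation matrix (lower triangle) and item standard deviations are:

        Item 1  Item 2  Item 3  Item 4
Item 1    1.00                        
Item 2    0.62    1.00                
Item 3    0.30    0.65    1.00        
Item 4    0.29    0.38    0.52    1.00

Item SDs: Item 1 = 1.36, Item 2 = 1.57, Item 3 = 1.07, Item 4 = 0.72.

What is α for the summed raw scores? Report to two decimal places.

Σσ²ᵢ = 1.36² + 1.57² + 1.07² + 0.72² = 5.9778
Covariances σ_ij = r_ij · s_i · s_j:
  σ(Item 1,Item 2) = 0.62 × 1.36 × 1.57 = 1.3238
  σ(Item 1,Item 3) = 0.30 × 1.36 × 1.07 = 0.4366
  σ(Item 1,Item 4) = 0.29 × 1.36 × 0.72 = 0.2840
  σ(Item 2,Item 3) = 0.65 × 1.57 × 1.07 = 1.0919
  σ(Item 2,Item 4) = 0.38 × 1.57 × 0.72 = 0.4296
  σ(Item 3,Item 4) = 0.52 × 1.07 × 0.72 = 0.4006
σ²_T = Σσ²ᵢ + 2·Σσ_ij = 5.9778 + 2 × 3.9665 = 13.9108
α = (4/3)·(1 − 5.9778/13.9108) = 0.76

α = 0.76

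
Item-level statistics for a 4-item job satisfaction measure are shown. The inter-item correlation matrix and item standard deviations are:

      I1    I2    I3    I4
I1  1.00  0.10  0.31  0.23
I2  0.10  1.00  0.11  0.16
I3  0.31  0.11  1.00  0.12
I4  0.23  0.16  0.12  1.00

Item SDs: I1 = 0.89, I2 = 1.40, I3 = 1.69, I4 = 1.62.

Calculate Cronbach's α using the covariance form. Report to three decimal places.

α = 0.417

Σσ²ᵢ = 0.89² + 1.40² + 1.69² + 1.62² = 8.2326
Covariances σ_ij = r_ij · s_i · s_j:
  σ(I1,I2) = 0.10 × 0.89 × 1.40 = 0.1246
  σ(I1,I3) = 0.31 × 0.89 × 1.69 = 0.4663
  σ(I1,I4) = 0.23 × 0.89 × 1.62 = 0.3316
  σ(I2,I3) = 0.11 × 1.40 × 1.69 = 0.2603
  σ(I2,I4) = 0.16 × 1.40 × 1.62 = 0.3629
  σ(I3,I4) = 0.12 × 1.69 × 1.62 = 0.3285
σ²_T = Σσ²ᵢ + 2·Σσ_ij = 8.2326 + 2 × 1.8742 = 11.9810
α = (4/3)·(1 − 8.2326/11.9810) = 0.417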